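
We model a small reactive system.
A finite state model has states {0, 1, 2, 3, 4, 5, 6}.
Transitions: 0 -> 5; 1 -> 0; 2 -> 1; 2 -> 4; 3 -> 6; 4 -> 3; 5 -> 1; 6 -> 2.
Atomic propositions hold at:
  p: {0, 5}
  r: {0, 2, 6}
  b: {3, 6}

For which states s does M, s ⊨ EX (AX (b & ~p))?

{2, 4}

Sat(~p) = {1, 2, 3, 4, 6}
Sat(b & ~p) = {3, 6}
Sat(AX (b & ~p)) = {s : every successor in {3, 6}} = {3, 4}
Sat(EX (AX (b & ~p))) = {s : some successor in {3, 4}} = {2, 4}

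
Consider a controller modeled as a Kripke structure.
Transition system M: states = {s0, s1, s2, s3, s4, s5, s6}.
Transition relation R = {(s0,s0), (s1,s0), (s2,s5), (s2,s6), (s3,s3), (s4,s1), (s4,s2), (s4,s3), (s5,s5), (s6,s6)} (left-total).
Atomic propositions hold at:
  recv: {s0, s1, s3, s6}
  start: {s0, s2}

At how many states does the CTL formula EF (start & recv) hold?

3

Sat(start & recv) = {s0}
EF (start & recv): least fixpoint, start Z0 = {s0}, add states with some successor in Z. Z1 = {s0, s1}; Z2 = {s0, s1, s4}; fixed.
Sat(EF (start & recv)) = {s0, s1, s4}
|Sat(EF (start & recv))| = |{s0, s1, s4}| = 3.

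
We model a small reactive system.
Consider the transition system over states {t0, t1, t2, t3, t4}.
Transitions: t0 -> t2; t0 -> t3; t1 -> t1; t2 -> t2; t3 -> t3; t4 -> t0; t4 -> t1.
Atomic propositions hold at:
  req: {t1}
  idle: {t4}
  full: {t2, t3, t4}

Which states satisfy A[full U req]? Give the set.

A[full U req]: least fixpoint, start Z0 = Sat(req) = {t1}, add states in Sat(full) with every successor in Z. Already a fixed point.
Sat(A[full U req]) = {t1}

{t1}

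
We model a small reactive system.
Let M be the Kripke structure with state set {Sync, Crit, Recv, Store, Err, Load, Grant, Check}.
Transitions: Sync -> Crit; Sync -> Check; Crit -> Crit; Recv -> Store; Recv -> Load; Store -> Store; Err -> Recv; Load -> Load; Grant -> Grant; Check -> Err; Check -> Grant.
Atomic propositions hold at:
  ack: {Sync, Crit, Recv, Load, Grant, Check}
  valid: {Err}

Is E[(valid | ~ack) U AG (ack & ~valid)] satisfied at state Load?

Sat(~ack) = {Store, Err}
Sat(valid | ~ack) = {Store, Err}
Sat(~valid) = {Sync, Crit, Recv, Store, Load, Grant, Check}
Sat(ack & ~valid) = {Sync, Crit, Recv, Load, Grant, Check}
AG (ack & ~valid): greatest fixpoint, start Z0 = {Sync, Crit, Recv, Load, Grant, Check}, keep only states in Sat with every successor in Z. Z1 = {Sync, Crit, Load, Grant}; Z2 = {Crit, Load, Grant}; fixed.
Sat(AG (ack & ~valid)) = {Crit, Load, Grant}
E[(valid | ~ack) U AG (ack & ~valid)]: least fixpoint, start Z0 = Sat(AG (ack & ~valid)) = {Crit, Load, Grant}, add states in Sat(valid | ~ack) with some successor in Z. Already a fixed point.
Sat(E[(valid | ~ack) U AG (ack & ~valid)]) = {Crit, Load, Grant}
Load ∈ Sat(E[(valid | ~ack) U AG (ack & ~valid)]) = {Crit, Load, Grant}, so the formula holds at Load.

Yes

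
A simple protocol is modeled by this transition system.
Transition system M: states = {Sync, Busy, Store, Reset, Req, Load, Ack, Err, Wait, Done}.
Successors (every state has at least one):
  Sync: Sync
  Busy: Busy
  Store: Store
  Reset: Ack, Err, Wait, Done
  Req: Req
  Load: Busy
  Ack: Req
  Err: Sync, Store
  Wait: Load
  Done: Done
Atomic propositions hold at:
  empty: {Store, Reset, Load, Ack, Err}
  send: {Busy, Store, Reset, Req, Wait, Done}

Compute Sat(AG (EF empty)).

EF empty: least fixpoint, start Z0 = {Store, Reset, Load, Ack, Err}, add states with some successor in Z. Z1 = {Store, Reset, Load, Ack, Err, Wait}; fixed.
Sat(EF empty) = {Store, Reset, Load, Ack, Err, Wait}
AG (EF empty): greatest fixpoint, start Z0 = {Store, Reset, Load, Ack, Err, Wait}, keep only states in Sat with every successor in Z. Z1 = {Store, Wait}; Z2 = {Store}; fixed.
Sat(AG (EF empty)) = {Store}

{Store}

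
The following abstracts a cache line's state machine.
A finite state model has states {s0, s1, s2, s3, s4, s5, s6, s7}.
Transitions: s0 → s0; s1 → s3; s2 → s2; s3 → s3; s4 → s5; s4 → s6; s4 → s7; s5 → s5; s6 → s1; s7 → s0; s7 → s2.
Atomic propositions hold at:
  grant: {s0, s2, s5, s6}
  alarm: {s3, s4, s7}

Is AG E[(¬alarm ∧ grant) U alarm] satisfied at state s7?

No

Sat(¬alarm) = {s0, s1, s2, s5, s6}
Sat(¬alarm ∧ grant) = {s0, s2, s5, s6}
E[(¬alarm ∧ grant) U alarm]: least fixpoint, start Z0 = Sat(alarm) = {s3, s4, s7}, add states in Sat(¬alarm ∧ grant) with some successor in Z. Already a fixed point.
Sat(E[(¬alarm ∧ grant) U alarm]) = {s3, s4, s7}
AG E[(¬alarm ∧ grant) U alarm]: greatest fixpoint, start Z0 = {s3, s4, s7}, keep only states in Sat with every successor in Z. Z1 = {s3}; fixed.
Sat(AG E[(¬alarm ∧ grant) U alarm]) = {s3}
s7 ∉ Sat(AG E[(¬alarm ∧ grant) U alarm]) = {s3}, so the formula does not hold at s7.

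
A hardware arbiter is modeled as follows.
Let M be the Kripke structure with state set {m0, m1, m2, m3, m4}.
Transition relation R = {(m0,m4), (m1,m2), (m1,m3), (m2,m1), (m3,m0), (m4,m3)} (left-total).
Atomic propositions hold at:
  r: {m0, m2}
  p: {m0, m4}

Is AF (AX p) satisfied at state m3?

Yes

Sat(AX p) = {s : every successor in {m0, m4}} = {m0, m3}
AF (AX p): least fixpoint, start Z0 = {m0, m3}, add states with every successor in Z. Z1 = {m0, m3, m4}; fixed.
Sat(AF (AX p)) = {m0, m3, m4}
m3 ∈ Sat(AF (AX p)) = {m0, m3, m4}, so the formula holds at m3.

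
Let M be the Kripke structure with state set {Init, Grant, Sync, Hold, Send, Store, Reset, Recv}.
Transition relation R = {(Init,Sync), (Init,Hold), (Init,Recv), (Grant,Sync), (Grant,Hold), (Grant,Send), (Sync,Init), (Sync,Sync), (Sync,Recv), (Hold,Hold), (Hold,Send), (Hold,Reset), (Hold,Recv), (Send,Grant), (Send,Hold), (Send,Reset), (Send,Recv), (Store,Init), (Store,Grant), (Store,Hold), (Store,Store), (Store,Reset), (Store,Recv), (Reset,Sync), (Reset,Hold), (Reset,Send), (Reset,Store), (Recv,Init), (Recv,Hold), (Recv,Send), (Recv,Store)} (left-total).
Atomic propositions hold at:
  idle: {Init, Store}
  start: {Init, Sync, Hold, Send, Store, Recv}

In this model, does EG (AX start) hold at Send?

No

Sat(AX start) = {s : every successor in {Init, Sync, Hold, Send, Store, Recv}} = {Init, Grant, Sync, Reset, Recv}
EG (AX start): greatest fixpoint, start Z0 = {Init, Grant, Sync, Reset, Recv}, keep only states in Sat with some successor in Z. Already a fixed point.
Sat(EG (AX start)) = {Init, Grant, Sync, Reset, Recv}
Send ∉ Sat(EG (AX start)) = {Init, Grant, Sync, Reset, Recv}, so the formula does not hold at Send.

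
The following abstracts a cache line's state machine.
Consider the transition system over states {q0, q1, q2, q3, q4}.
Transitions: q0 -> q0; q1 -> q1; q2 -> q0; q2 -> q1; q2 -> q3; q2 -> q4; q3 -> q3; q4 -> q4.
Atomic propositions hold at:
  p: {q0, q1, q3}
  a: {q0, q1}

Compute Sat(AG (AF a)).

AF a: least fixpoint, start Z0 = {q0, q1}, add states with every successor in Z. Already a fixed point.
Sat(AF a) = {q0, q1}
AG (AF a): greatest fixpoint, start Z0 = {q0, q1}, keep only states in Sat with every successor in Z. Already a fixed point.
Sat(AG (AF a)) = {q0, q1}

{q0, q1}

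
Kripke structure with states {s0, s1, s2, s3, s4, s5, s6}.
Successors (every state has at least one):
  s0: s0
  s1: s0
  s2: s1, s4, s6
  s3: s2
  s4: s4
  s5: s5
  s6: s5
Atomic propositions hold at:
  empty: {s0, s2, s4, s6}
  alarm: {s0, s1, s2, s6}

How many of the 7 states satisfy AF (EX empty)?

Sat(EX empty) = {s : some successor in {s0, s2, s4, s6}} = {s0, s1, s2, s3, s4}
AF (EX empty): least fixpoint, start Z0 = {s0, s1, s2, s3, s4}, add states with every successor in Z. Already a fixed point.
Sat(AF (EX empty)) = {s0, s1, s2, s3, s4}
|Sat(AF (EX empty))| = |{s0, s1, s2, s3, s4}| = 5.

5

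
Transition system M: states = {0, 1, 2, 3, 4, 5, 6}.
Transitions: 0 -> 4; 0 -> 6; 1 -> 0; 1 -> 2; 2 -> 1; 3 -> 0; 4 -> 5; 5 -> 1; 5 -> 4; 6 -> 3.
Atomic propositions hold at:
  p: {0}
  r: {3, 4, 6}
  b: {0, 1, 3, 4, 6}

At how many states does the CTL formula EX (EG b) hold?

6

EG b: greatest fixpoint, start Z0 = {0, 1, 3, 4, 6}, keep only states in Sat with some successor in Z. Z1 = {0, 1, 3, 6}; fixed.
Sat(EG b) = {0, 1, 3, 6}
Sat(EX (EG b)) = {s : some successor in {0, 1, 3, 6}} = {0, 1, 2, 3, 5, 6}
|Sat(EX (EG b))| = |{0, 1, 2, 3, 5, 6}| = 6.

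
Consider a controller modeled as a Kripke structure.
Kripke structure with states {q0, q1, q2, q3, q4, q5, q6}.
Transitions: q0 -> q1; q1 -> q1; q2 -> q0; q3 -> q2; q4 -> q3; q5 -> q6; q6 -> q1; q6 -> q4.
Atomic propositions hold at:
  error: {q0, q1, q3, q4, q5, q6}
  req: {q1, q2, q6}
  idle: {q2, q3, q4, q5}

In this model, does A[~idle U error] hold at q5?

Yes

Sat(~idle) = {q0, q1, q6}
A[~idle U error]: least fixpoint, start Z0 = Sat(error) = {q0, q1, q3, q4, q5, q6}, add states in Sat(~idle) with every successor in Z. Already a fixed point.
Sat(A[~idle U error]) = {q0, q1, q3, q4, q5, q6}
q5 ∈ Sat(A[~idle U error]) = {q0, q1, q3, q4, q5, q6}, so the formula holds at q5.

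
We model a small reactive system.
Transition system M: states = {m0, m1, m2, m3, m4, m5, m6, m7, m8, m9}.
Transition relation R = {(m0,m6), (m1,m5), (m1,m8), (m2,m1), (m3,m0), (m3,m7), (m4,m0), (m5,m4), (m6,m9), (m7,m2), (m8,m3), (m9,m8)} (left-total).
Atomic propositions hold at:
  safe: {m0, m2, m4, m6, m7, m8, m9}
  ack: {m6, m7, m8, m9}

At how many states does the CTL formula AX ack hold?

Sat(AX ack) = {s : every successor in {m6, m7, m8, m9}} = {m0, m6, m9}
|Sat(AX ack)| = |{m0, m6, m9}| = 3.

3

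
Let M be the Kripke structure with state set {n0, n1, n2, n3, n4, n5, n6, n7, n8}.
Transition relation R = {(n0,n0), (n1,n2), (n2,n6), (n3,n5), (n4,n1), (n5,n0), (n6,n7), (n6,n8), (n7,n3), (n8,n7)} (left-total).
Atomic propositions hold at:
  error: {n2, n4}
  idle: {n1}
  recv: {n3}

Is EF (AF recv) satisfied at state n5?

No

AF recv: least fixpoint, start Z0 = {n3}, add states with every successor in Z. Z1 = {n3, n7}; Z2 = {n3, n7, n8}; Z3 = {n3, n6, n7, n8}; Z4 = {n2, n3, n6, n7, n8}; Z5 = {n1, n2, n3, n6, n7, n8}; Z6 = {n1, n2, n3, n4, n6, n7, n8}; fixed.
Sat(AF recv) = {n1, n2, n3, n4, n6, n7, n8}
EF (AF recv): least fixpoint, start Z0 = {n1, n2, n3, n4, n6, n7, n8}, add states with some successor in Z. Already a fixed point.
Sat(EF (AF recv)) = {n1, n2, n3, n4, n6, n7, n8}
n5 ∉ Sat(EF (AF recv)) = {n1, n2, n3, n4, n6, n7, n8}, so the formula does not hold at n5.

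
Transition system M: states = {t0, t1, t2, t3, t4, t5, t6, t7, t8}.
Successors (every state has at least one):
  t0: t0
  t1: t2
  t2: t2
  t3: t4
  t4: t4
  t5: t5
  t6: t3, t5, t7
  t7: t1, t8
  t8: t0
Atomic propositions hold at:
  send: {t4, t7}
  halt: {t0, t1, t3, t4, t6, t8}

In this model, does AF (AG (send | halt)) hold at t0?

Sat(send | halt) = {t0, t1, t3, t4, t6, t7, t8}
AG (send | halt): greatest fixpoint, start Z0 = {t0, t1, t3, t4, t6, t7, t8}, keep only states in Sat with every successor in Z. Z1 = {t0, t3, t4, t7, t8}; Z2 = {t0, t3, t4, t8}; fixed.
Sat(AG (send | halt)) = {t0, t3, t4, t8}
AF (AG (send | halt)): least fixpoint, start Z0 = {t0, t3, t4, t8}, add states with every successor in Z. Already a fixed point.
Sat(AF (AG (send | halt))) = {t0, t3, t4, t8}
t0 ∈ Sat(AF (AG (send | halt))) = {t0, t3, t4, t8}, so the formula holds at t0.

Yes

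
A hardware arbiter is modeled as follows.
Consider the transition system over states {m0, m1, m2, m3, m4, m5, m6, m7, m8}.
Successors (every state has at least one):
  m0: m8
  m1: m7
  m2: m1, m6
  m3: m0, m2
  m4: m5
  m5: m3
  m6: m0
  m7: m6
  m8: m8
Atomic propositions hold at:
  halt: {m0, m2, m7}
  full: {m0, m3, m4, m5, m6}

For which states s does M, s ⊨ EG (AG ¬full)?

{m8}

Sat(¬full) = {m1, m2, m7, m8}
AG ¬full: greatest fixpoint, start Z0 = {m1, m2, m7, m8}, keep only states in Sat with every successor in Z. Z1 = {m1, m8}; Z2 = {m8}; fixed.
Sat(AG ¬full) = {m8}
EG (AG ¬full): greatest fixpoint, start Z0 = {m8}, keep only states in Sat with some successor in Z. Already a fixed point.
Sat(EG (AG ¬full)) = {m8}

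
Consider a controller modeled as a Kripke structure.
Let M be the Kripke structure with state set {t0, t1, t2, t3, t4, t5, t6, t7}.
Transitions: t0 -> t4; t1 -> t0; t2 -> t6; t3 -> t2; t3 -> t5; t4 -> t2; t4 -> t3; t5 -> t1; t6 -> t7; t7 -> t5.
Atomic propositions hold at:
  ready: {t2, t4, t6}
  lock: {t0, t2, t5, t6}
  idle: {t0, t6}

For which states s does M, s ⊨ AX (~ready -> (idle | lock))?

{t0, t1, t2, t3, t7}

Sat(~ready) = {t0, t1, t3, t5, t7}
Sat(idle | lock) = {t0, t2, t5, t6}
Sat(~ready -> (idle | lock)) = {t0, t2, t4, t5, t6}
Sat(AX (~ready -> (idle | lock))) = {s : every successor in {t0, t2, t4, t5, t6}} = {t0, t1, t2, t3, t7}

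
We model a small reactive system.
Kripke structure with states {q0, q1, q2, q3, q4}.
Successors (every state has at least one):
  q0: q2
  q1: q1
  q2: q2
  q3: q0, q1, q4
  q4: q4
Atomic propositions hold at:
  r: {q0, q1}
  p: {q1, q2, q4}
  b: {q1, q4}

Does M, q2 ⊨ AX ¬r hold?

Yes

Sat(¬r) = {q2, q3, q4}
Sat(AX ¬r) = {s : every successor in {q2, q3, q4}} = {q0, q2, q4}
q2 ∈ Sat(AX ¬r) = {q0, q2, q4}, so the formula holds at q2.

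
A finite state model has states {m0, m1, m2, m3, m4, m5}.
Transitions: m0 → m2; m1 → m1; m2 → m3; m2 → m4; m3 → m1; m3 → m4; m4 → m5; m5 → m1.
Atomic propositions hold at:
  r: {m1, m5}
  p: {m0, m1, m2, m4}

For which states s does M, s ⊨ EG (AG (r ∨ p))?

Sat(r ∨ p) = {m0, m1, m2, m4, m5}
AG (r ∨ p): greatest fixpoint, start Z0 = {m0, m1, m2, m4, m5}, keep only states in Sat with every successor in Z. Z1 = {m0, m1, m4, m5}; Z2 = {m1, m4, m5}; fixed.
Sat(AG (r ∨ p)) = {m1, m4, m5}
EG (AG (r ∨ p)): greatest fixpoint, start Z0 = {m1, m4, m5}, keep only states in Sat with some successor in Z. Already a fixed point.
Sat(EG (AG (r ∨ p))) = {m1, m4, m5}

{m1, m4, m5}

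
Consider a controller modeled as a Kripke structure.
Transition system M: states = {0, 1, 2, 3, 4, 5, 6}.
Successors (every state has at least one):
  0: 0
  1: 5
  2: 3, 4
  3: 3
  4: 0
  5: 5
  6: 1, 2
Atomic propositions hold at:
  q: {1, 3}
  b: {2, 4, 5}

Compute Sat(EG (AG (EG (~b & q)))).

{3}

Sat(~b) = {0, 1, 3, 6}
Sat(~b & q) = {1, 3}
EG (~b & q): greatest fixpoint, start Z0 = {1, 3}, keep only states in Sat with some successor in Z. Z1 = {3}; fixed.
Sat(EG (~b & q)) = {3}
AG (EG (~b & q)): greatest fixpoint, start Z0 = {3}, keep only states in Sat with every successor in Z. Already a fixed point.
Sat(AG (EG (~b & q))) = {3}
EG (AG (EG (~b & q))): greatest fixpoint, start Z0 = {3}, keep only states in Sat with some successor in Z. Already a fixed point.
Sat(EG (AG (EG (~b & q)))) = {3}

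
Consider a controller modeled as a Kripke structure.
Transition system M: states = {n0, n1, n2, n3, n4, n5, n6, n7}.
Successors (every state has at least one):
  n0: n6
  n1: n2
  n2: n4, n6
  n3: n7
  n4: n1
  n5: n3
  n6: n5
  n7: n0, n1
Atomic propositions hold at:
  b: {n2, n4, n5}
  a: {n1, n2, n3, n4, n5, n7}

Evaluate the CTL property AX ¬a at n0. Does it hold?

Sat(¬a) = {n0, n6}
Sat(AX ¬a) = {s : every successor in {n0, n6}} = {n0}
n0 ∈ Sat(AX ¬a) = {n0}, so the formula holds at n0.

Yes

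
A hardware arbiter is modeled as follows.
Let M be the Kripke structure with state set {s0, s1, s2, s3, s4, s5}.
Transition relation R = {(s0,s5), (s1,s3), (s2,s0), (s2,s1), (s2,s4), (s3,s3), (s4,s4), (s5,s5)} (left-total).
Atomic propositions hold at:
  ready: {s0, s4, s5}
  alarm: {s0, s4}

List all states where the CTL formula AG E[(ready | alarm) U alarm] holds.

Sat(ready | alarm) = {s0, s4, s5}
E[(ready | alarm) U alarm]: least fixpoint, start Z0 = Sat(alarm) = {s0, s4}, add states in Sat(ready | alarm) with some successor in Z. Already a fixed point.
Sat(E[(ready | alarm) U alarm]) = {s0, s4}
AG E[(ready | alarm) U alarm]: greatest fixpoint, start Z0 = {s0, s4}, keep only states in Sat with every successor in Z. Z1 = {s4}; fixed.
Sat(AG E[(ready | alarm) U alarm]) = {s4}

{s4}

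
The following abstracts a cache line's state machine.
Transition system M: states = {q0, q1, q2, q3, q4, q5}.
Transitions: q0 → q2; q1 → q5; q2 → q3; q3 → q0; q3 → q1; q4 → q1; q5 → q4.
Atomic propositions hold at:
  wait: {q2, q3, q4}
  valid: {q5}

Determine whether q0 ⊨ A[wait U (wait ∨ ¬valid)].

Sat(¬valid) = {q0, q1, q2, q3, q4}
Sat(wait ∨ ¬valid) = {q0, q1, q2, q3, q4}
A[wait U (wait ∨ ¬valid)]: least fixpoint, start Z0 = Sat((wait ∨ ¬valid)) = {q0, q1, q2, q3, q4}, add states in Sat(wait) with every successor in Z. Already a fixed point.
Sat(A[wait U (wait ∨ ¬valid)]) = {q0, q1, q2, q3, q4}
q0 ∈ Sat(A[wait U (wait ∨ ¬valid)]) = {q0, q1, q2, q3, q4}, so the formula holds at q0.

Yes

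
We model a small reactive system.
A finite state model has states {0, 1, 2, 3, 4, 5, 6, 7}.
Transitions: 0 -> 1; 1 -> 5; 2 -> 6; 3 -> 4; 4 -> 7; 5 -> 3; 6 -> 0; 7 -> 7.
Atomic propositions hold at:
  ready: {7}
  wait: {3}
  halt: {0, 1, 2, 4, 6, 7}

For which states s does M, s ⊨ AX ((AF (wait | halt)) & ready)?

Sat(wait | halt) = {0, 1, 2, 3, 4, 6, 7}
AF (wait | halt): least fixpoint, start Z0 = {0, 1, 2, 3, 4, 6, 7}, add states with every successor in Z. Z1 = {0, 1, 2, 3, 4, 5, 6, 7}; fixed.
Sat(AF (wait | halt)) = {0, 1, 2, 3, 4, 5, 6, 7}
Sat((AF (wait | halt)) & ready) = {7}
Sat(AX ((AF (wait | halt)) & ready)) = {s : every successor in {7}} = {4, 7}

{4, 7}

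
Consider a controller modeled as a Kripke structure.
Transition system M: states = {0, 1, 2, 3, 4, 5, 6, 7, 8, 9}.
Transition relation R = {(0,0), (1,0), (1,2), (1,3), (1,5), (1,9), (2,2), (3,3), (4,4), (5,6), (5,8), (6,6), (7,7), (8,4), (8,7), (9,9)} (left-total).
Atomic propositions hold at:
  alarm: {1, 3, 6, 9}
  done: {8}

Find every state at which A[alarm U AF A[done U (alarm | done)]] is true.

{1, 3, 5, 6, 8, 9}

Sat(alarm | done) = {1, 3, 6, 8, 9}
A[done U (alarm | done)]: least fixpoint, start Z0 = Sat((alarm | done)) = {1, 3, 6, 8, 9}, add states in Sat(done) with every successor in Z. Already a fixed point.
Sat(A[done U (alarm | done)]) = {1, 3, 6, 8, 9}
AF A[done U (alarm | done)]: least fixpoint, start Z0 = {1, 3, 6, 8, 9}, add states with every successor in Z. Z1 = {1, 3, 5, 6, 8, 9}; fixed.
Sat(AF A[done U (alarm | done)]) = {1, 3, 5, 6, 8, 9}
A[alarm U AF A[done U (alarm | done)]]: least fixpoint, start Z0 = Sat(AF A[done U (alarm | done)]) = {1, 3, 5, 6, 8, 9}, add states in Sat(alarm) with every successor in Z. Already a fixed point.
Sat(A[alarm U AF A[done U (alarm | done)]]) = {1, 3, 5, 6, 8, 9}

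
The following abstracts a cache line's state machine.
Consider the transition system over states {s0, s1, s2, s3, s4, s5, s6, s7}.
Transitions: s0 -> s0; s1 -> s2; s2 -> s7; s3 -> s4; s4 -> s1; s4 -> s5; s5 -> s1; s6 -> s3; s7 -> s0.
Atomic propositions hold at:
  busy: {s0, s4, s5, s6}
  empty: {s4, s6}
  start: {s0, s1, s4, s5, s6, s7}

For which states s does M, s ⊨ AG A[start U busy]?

A[start U busy]: least fixpoint, start Z0 = Sat(busy) = {s0, s4, s5, s6}, add states in Sat(start) with every successor in Z. Z1 = {s0, s4, s5, s6, s7}; fixed.
Sat(A[start U busy]) = {s0, s4, s5, s6, s7}
AG A[start U busy]: greatest fixpoint, start Z0 = {s0, s4, s5, s6, s7}, keep only states in Sat with every successor in Z. Z1 = {s0, s7}; fixed.
Sat(AG A[start U busy]) = {s0, s7}

{s0, s7}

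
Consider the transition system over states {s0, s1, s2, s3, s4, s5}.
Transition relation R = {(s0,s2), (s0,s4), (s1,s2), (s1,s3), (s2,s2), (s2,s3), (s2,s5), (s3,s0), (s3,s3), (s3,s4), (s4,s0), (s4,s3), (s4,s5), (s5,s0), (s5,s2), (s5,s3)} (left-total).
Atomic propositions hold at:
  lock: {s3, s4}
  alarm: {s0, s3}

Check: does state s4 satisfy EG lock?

EG lock: greatest fixpoint, start Z0 = {s3, s4}, keep only states in Sat with some successor in Z. Already a fixed point.
Sat(EG lock) = {s3, s4}
s4 ∈ Sat(EG lock) = {s3, s4}, so the formula holds at s4.

Yes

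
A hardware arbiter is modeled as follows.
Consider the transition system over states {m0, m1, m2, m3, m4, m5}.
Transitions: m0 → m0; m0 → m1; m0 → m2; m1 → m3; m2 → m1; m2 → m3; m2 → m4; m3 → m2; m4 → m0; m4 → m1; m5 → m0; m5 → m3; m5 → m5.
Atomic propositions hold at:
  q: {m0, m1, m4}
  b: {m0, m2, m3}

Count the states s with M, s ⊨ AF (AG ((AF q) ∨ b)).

5

AF q: least fixpoint, start Z0 = {m0, m1, m4}, add states with every successor in Z. Already a fixed point.
Sat(AF q) = {m0, m1, m4}
Sat((AF q) ∨ b) = {m0, m1, m2, m3, m4}
AG ((AF q) ∨ b): greatest fixpoint, start Z0 = {m0, m1, m2, m3, m4}, keep only states in Sat with every successor in Z. Already a fixed point.
Sat(AG ((AF q) ∨ b)) = {m0, m1, m2, m3, m4}
AF (AG ((AF q) ∨ b)): least fixpoint, start Z0 = {m0, m1, m2, m3, m4}, add states with every successor in Z. Already a fixed point.
Sat(AF (AG ((AF q) ∨ b))) = {m0, m1, m2, m3, m4}
|Sat(AF (AG ((AF q) ∨ b)))| = |{m0, m1, m2, m3, m4}| = 5.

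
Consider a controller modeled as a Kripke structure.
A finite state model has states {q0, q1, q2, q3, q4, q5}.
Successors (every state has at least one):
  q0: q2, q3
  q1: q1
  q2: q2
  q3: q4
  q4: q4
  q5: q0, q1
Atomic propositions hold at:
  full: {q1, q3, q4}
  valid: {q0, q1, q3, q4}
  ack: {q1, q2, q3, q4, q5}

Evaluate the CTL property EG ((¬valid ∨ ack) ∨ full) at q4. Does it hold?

Yes

Sat(¬valid) = {q2, q5}
Sat(¬valid ∨ ack) = {q1, q2, q3, q4, q5}
Sat((¬valid ∨ ack) ∨ full) = {q1, q2, q3, q4, q5}
EG ((¬valid ∨ ack) ∨ full): greatest fixpoint, start Z0 = {q1, q2, q3, q4, q5}, keep only states in Sat with some successor in Z. Already a fixed point.
Sat(EG ((¬valid ∨ ack) ∨ full)) = {q1, q2, q3, q4, q5}
q4 ∈ Sat(EG ((¬valid ∨ ack) ∨ full)) = {q1, q2, q3, q4, q5}, so the formula holds at q4.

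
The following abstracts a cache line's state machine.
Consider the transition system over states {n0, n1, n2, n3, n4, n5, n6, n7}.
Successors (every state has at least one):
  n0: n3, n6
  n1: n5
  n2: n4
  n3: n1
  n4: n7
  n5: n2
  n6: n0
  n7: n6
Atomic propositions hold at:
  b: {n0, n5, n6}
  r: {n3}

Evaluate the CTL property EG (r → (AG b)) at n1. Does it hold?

Yes

AG b: greatest fixpoint, start Z0 = {n0, n5, n6}, keep only states in Sat with every successor in Z. Z1 = {n6}; Z2 = ∅; fixed.
Sat(AG b) = ∅
Sat(r → (AG b)) = {n0, n1, n2, n4, n5, n6, n7}
EG (r → (AG b)): greatest fixpoint, start Z0 = {n0, n1, n2, n4, n5, n6, n7}, keep only states in Sat with some successor in Z. Already a fixed point.
Sat(EG (r → (AG b))) = {n0, n1, n2, n4, n5, n6, n7}
n1 ∈ Sat(EG (r → (AG b))) = {n0, n1, n2, n4, n5, n6, n7}, so the formula holds at n1.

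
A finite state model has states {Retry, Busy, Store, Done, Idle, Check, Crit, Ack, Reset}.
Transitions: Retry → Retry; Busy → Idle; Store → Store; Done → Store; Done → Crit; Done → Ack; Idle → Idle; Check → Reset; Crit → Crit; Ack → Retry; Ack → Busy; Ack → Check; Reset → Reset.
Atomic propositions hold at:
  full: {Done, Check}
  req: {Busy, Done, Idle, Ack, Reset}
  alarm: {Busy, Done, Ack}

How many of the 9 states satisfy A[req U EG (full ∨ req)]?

6

Sat(full ∨ req) = {Busy, Done, Idle, Check, Ack, Reset}
EG (full ∨ req): greatest fixpoint, start Z0 = {Busy, Done, Idle, Check, Ack, Reset}, keep only states in Sat with some successor in Z. Already a fixed point.
Sat(EG (full ∨ req)) = {Busy, Done, Idle, Check, Ack, Reset}
A[req U EG (full ∨ req)]: least fixpoint, start Z0 = Sat(EG (full ∨ req)) = {Busy, Done, Idle, Check, Ack, Reset}, add states in Sat(req) with every successor in Z. Already a fixed point.
Sat(A[req U EG (full ∨ req)]) = {Busy, Done, Idle, Check, Ack, Reset}
|Sat(A[req U EG (full ∨ req)])| = |{Busy, Done, Idle, Check, Ack, Reset}| = 6.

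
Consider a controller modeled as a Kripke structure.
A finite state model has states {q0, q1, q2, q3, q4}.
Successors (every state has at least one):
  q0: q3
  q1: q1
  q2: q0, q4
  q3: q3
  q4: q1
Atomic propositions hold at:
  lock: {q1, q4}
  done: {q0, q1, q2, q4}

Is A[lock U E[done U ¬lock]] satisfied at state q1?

No

Sat(¬lock) = {q0, q2, q3}
E[done U ¬lock]: least fixpoint, start Z0 = Sat(¬lock) = {q0, q2, q3}, add states in Sat(done) with some successor in Z. Already a fixed point.
Sat(E[done U ¬lock]) = {q0, q2, q3}
A[lock U E[done U ¬lock]]: least fixpoint, start Z0 = Sat(E[done U ¬lock]) = {q0, q2, q3}, add states in Sat(lock) with every successor in Z. Already a fixed point.
Sat(A[lock U E[done U ¬lock]]) = {q0, q2, q3}
q1 ∉ Sat(A[lock U E[done U ¬lock]]) = {q0, q2, q3}, so the formula does not hold at q1.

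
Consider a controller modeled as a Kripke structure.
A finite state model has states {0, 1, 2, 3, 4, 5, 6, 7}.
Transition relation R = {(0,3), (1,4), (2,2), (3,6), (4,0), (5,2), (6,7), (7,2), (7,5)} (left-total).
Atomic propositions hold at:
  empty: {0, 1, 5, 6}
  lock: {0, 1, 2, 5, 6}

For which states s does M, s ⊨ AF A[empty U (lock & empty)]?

{0, 1, 3, 4, 5, 6}

Sat(lock & empty) = {0, 1, 5, 6}
A[empty U (lock & empty)]: least fixpoint, start Z0 = Sat((lock & empty)) = {0, 1, 5, 6}, add states in Sat(empty) with every successor in Z. Already a fixed point.
Sat(A[empty U (lock & empty)]) = {0, 1, 5, 6}
AF A[empty U (lock & empty)]: least fixpoint, start Z0 = {0, 1, 5, 6}, add states with every successor in Z. Z1 = {0, 1, 3, 4, 5, 6}; fixed.
Sat(AF A[empty U (lock & empty)]) = {0, 1, 3, 4, 5, 6}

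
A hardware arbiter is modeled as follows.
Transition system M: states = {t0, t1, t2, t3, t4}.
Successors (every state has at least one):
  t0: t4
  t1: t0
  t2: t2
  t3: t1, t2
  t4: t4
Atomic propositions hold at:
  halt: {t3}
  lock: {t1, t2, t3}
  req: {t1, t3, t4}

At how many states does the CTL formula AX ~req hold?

Sat(~req) = {t0, t2}
Sat(AX ~req) = {s : every successor in {t0, t2}} = {t1, t2}
|Sat(AX ~req)| = |{t1, t2}| = 2.

2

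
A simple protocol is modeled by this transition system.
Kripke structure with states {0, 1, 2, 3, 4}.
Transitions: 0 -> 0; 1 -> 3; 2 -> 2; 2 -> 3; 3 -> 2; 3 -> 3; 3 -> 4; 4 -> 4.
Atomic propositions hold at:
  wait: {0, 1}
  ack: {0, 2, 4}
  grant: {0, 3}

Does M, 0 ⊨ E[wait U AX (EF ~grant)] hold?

No

Sat(~grant) = {1, 2, 4}
EF ~grant: least fixpoint, start Z0 = {1, 2, 4}, add states with some successor in Z. Z1 = {1, 2, 3, 4}; fixed.
Sat(EF ~grant) = {1, 2, 3, 4}
Sat(AX (EF ~grant)) = {s : every successor in {1, 2, 3, 4}} = {1, 2, 3, 4}
E[wait U AX (EF ~grant)]: least fixpoint, start Z0 = Sat(AX (EF ~grant)) = {1, 2, 3, 4}, add states in Sat(wait) with some successor in Z. Already a fixed point.
Sat(E[wait U AX (EF ~grant)]) = {1, 2, 3, 4}
0 ∉ Sat(E[wait U AX (EF ~grant)]) = {1, 2, 3, 4}, so the formula does not hold at 0.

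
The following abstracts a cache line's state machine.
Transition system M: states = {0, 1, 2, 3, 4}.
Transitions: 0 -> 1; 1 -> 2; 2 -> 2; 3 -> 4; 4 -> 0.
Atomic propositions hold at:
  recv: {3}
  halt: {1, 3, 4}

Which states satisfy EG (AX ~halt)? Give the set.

{1, 2}

Sat(~halt) = {0, 2}
Sat(AX ~halt) = {s : every successor in {0, 2}} = {1, 2, 4}
EG (AX ~halt): greatest fixpoint, start Z0 = {1, 2, 4}, keep only states in Sat with some successor in Z. Z1 = {1, 2}; fixed.
Sat(EG (AX ~halt)) = {1, 2}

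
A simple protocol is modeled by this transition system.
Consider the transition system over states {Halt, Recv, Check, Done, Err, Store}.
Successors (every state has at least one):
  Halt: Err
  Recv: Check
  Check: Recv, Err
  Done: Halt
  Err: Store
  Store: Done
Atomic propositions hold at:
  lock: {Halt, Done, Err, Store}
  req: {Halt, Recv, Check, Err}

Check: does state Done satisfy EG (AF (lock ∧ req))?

Yes

Sat(lock ∧ req) = {Halt, Err}
AF (lock ∧ req): least fixpoint, start Z0 = {Halt, Err}, add states with every successor in Z. Z1 = {Halt, Done, Err}; Z2 = {Halt, Done, Err, Store}; fixed.
Sat(AF (lock ∧ req)) = {Halt, Done, Err, Store}
EG (AF (lock ∧ req)): greatest fixpoint, start Z0 = {Halt, Done, Err, Store}, keep only states in Sat with some successor in Z. Already a fixed point.
Sat(EG (AF (lock ∧ req))) = {Halt, Done, Err, Store}
Done ∈ Sat(EG (AF (lock ∧ req))) = {Halt, Done, Err, Store}, so the formula holds at Done.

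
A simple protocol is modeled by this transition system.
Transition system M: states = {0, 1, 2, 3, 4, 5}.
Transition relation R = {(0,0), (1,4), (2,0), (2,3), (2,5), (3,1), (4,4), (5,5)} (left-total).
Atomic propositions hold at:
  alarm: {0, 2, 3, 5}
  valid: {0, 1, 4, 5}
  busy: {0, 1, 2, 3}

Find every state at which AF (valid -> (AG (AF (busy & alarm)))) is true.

{0, 2, 3}

Sat(busy & alarm) = {0, 2, 3}
AF (busy & alarm): least fixpoint, start Z0 = {0, 2, 3}, add states with every successor in Z. Already a fixed point.
Sat(AF (busy & alarm)) = {0, 2, 3}
AG (AF (busy & alarm)): greatest fixpoint, start Z0 = {0, 2, 3}, keep only states in Sat with every successor in Z. Z1 = {0}; fixed.
Sat(AG (AF (busy & alarm))) = {0}
Sat(valid -> (AG (AF (busy & alarm)))) = {0, 2, 3}
AF (valid -> (AG (AF (busy & alarm)))): least fixpoint, start Z0 = {0, 2, 3}, add states with every successor in Z. Already a fixed point.
Sat(AF (valid -> (AG (AF (busy & alarm))))) = {0, 2, 3}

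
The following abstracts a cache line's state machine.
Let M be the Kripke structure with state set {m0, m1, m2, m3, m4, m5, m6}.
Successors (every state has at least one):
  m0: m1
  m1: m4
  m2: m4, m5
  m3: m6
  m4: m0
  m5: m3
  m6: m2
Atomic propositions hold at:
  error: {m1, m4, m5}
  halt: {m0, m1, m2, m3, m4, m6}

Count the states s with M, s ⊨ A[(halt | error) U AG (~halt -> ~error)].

3

Sat(halt | error) = {m0, m1, m2, m3, m4, m5, m6}
Sat(~halt) = {m5}
Sat(~error) = {m0, m2, m3, m6}
Sat(~halt -> ~error) = {m0, m1, m2, m3, m4, m6}
AG (~halt -> ~error): greatest fixpoint, start Z0 = {m0, m1, m2, m3, m4, m6}, keep only states in Sat with every successor in Z. Z1 = {m0, m1, m3, m4, m6}; Z2 = {m0, m1, m3, m4}; Z3 = {m0, m1, m4}; fixed.
Sat(AG (~halt -> ~error)) = {m0, m1, m4}
A[(halt | error) U AG (~halt -> ~error)]: least fixpoint, start Z0 = Sat(AG (~halt -> ~error)) = {m0, m1, m4}, add states in Sat(halt | error) with every successor in Z. Already a fixed point.
Sat(A[(halt | error) U AG (~halt -> ~error)]) = {m0, m1, m4}
|Sat(A[(halt | error) U AG (~halt -> ~error)])| = |{m0, m1, m4}| = 3.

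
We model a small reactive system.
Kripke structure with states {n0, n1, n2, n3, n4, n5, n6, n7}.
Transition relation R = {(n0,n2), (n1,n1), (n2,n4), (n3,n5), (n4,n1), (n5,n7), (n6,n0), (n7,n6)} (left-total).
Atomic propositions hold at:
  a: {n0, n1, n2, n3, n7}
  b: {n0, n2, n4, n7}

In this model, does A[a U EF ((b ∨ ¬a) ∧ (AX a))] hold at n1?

Sat(¬a) = {n4, n5, n6}
Sat(b ∨ ¬a) = {n0, n2, n4, n5, n6, n7}
Sat(AX a) = {s : every successor in {n0, n1, n2, n3, n7}} = {n0, n1, n4, n5, n6}
Sat((b ∨ ¬a) ∧ (AX a)) = {n0, n4, n5, n6}
EF ((b ∨ ¬a) ∧ (AX a)): least fixpoint, start Z0 = {n0, n4, n5, n6}, add states with some successor in Z. Z1 = {n0, n2, n3, n4, n5, n6, n7}; fixed.
Sat(EF ((b ∨ ¬a) ∧ (AX a))) = {n0, n2, n3, n4, n5, n6, n7}
A[a U EF ((b ∨ ¬a) ∧ (AX a))]: least fixpoint, start Z0 = Sat(EF ((b ∨ ¬a) ∧ (AX a))) = {n0, n2, n3, n4, n5, n6, n7}, add states in Sat(a) with every successor in Z. Already a fixed point.
Sat(A[a U EF ((b ∨ ¬a) ∧ (AX a))]) = {n0, n2, n3, n4, n5, n6, n7}
n1 ∉ Sat(A[a U EF ((b ∨ ¬a) ∧ (AX a))]) = {n0, n2, n3, n4, n5, n6, n7}, so the formula does not hold at n1.

No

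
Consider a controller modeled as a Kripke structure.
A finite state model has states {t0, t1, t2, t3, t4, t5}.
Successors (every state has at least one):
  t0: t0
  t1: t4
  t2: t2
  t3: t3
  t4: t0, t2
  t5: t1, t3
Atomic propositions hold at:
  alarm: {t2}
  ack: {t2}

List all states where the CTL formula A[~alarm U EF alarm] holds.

{t1, t2, t4, t5}

Sat(~alarm) = {t0, t1, t3, t4, t5}
EF alarm: least fixpoint, start Z0 = {t2}, add states with some successor in Z. Z1 = {t2, t4}; Z2 = {t1, t2, t4}; Z3 = {t1, t2, t4, t5}; fixed.
Sat(EF alarm) = {t1, t2, t4, t5}
A[~alarm U EF alarm]: least fixpoint, start Z0 = Sat(EF alarm) = {t1, t2, t4, t5}, add states in Sat(~alarm) with every successor in Z. Already a fixed point.
Sat(A[~alarm U EF alarm]) = {t1, t2, t4, t5}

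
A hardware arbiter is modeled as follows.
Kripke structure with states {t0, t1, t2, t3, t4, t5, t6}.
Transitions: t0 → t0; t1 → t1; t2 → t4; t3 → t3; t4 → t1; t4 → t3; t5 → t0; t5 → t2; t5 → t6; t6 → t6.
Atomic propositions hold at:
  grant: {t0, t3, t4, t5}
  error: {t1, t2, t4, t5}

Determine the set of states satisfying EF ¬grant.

Sat(¬grant) = {t1, t2, t6}
EF ¬grant: least fixpoint, start Z0 = {t1, t2, t6}, add states with some successor in Z. Z1 = {t1, t2, t4, t5, t6}; fixed.
Sat(EF ¬grant) = {t1, t2, t4, t5, t6}

{t1, t2, t4, t5, t6}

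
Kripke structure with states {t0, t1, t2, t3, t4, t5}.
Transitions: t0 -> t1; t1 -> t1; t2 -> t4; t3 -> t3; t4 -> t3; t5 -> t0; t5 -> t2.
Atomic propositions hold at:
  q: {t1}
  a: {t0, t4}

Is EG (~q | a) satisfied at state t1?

Sat(~q) = {t0, t2, t3, t4, t5}
Sat(~q | a) = {t0, t2, t3, t4, t5}
EG (~q | a): greatest fixpoint, start Z0 = {t0, t2, t3, t4, t5}, keep only states in Sat with some successor in Z. Z1 = {t2, t3, t4, t5}; fixed.
Sat(EG (~q | a)) = {t2, t3, t4, t5}
t1 ∉ Sat(EG (~q | a)) = {t2, t3, t4, t5}, so the formula does not hold at t1.

No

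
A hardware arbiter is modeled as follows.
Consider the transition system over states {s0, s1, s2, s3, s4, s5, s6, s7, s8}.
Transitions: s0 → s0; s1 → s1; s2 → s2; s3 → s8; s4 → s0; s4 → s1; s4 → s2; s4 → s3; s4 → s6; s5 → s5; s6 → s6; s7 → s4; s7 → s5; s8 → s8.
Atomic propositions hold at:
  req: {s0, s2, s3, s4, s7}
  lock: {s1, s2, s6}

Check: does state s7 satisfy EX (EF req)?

Yes

EF req: least fixpoint, start Z0 = {s0, s2, s3, s4, s7}, add states with some successor in Z. Already a fixed point.
Sat(EF req) = {s0, s2, s3, s4, s7}
Sat(EX (EF req)) = {s : some successor in {s0, s2, s3, s4, s7}} = {s0, s2, s4, s7}
s7 ∈ Sat(EX (EF req)) = {s0, s2, s4, s7}, so the formula holds at s7.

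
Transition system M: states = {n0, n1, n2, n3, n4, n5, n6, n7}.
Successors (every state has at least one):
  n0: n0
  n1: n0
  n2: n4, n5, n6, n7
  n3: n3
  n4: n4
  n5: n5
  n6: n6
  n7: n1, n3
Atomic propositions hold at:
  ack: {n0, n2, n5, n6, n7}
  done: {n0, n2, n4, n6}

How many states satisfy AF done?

5

AF done: least fixpoint, start Z0 = {n0, n2, n4, n6}, add states with every successor in Z. Z1 = {n0, n1, n2, n4, n6}; fixed.
Sat(AF done) = {n0, n1, n2, n4, n6}
|Sat(AF done)| = |{n0, n1, n2, n4, n6}| = 5.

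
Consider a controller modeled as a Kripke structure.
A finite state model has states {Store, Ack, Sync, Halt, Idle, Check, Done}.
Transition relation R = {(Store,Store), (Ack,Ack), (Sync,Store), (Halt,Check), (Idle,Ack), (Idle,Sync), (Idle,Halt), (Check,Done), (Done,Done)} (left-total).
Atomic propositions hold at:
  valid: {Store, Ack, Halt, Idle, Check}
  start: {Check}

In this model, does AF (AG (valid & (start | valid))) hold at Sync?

Sat(start | valid) = {Store, Ack, Halt, Idle, Check}
Sat(valid & (start | valid)) = {Store, Ack, Halt, Idle, Check}
AG (valid & (start | valid)): greatest fixpoint, start Z0 = {Store, Ack, Halt, Idle, Check}, keep only states in Sat with every successor in Z. Z1 = {Store, Ack, Halt}; Z2 = {Store, Ack}; fixed.
Sat(AG (valid & (start | valid))) = {Store, Ack}
AF (AG (valid & (start | valid))): least fixpoint, start Z0 = {Store, Ack}, add states with every successor in Z. Z1 = {Store, Ack, Sync}; fixed.
Sat(AF (AG (valid & (start | valid)))) = {Store, Ack, Sync}
Sync ∈ Sat(AF (AG (valid & (start | valid)))) = {Store, Ack, Sync}, so the formula holds at Sync.

Yes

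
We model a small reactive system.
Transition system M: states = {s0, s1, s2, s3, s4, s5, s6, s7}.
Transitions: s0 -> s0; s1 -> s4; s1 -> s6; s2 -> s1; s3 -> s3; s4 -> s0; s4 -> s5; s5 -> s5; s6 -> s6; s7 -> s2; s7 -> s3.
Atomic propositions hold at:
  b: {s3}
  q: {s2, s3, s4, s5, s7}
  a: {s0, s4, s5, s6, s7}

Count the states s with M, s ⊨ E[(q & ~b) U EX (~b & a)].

7

Sat(~b) = {s0, s1, s2, s4, s5, s6, s7}
Sat(q & ~b) = {s2, s4, s5, s7}
Sat(~b & a) = {s0, s4, s5, s6, s7}
Sat(EX (~b & a)) = {s : some successor in {s0, s4, s5, s6, s7}} = {s0, s1, s4, s5, s6}
E[(q & ~b) U EX (~b & a)]: least fixpoint, start Z0 = Sat(EX (~b & a)) = {s0, s1, s4, s5, s6}, add states in Sat(q & ~b) with some successor in Z. Z1 = {s0, s1, s2, s4, s5, s6}; Z2 = {s0, s1, s2, s4, s5, s6, s7}; fixed.
Sat(E[(q & ~b) U EX (~b & a)]) = {s0, s1, s2, s4, s5, s6, s7}
|Sat(E[(q & ~b) U EX (~b & a)])| = |{s0, s1, s2, s4, s5, s6, s7}| = 7.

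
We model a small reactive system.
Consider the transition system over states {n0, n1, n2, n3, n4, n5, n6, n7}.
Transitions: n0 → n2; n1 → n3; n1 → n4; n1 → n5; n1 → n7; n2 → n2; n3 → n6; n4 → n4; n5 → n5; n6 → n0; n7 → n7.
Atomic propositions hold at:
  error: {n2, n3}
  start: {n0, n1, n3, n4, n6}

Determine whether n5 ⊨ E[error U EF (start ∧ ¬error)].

No

Sat(¬error) = {n0, n1, n4, n5, n6, n7}
Sat(start ∧ ¬error) = {n0, n1, n4, n6}
EF (start ∧ ¬error): least fixpoint, start Z0 = {n0, n1, n4, n6}, add states with some successor in Z. Z1 = {n0, n1, n3, n4, n6}; fixed.
Sat(EF (start ∧ ¬error)) = {n0, n1, n3, n4, n6}
E[error U EF (start ∧ ¬error)]: least fixpoint, start Z0 = Sat(EF (start ∧ ¬error)) = {n0, n1, n3, n4, n6}, add states in Sat(error) with some successor in Z. Already a fixed point.
Sat(E[error U EF (start ∧ ¬error)]) = {n0, n1, n3, n4, n6}
n5 ∉ Sat(E[error U EF (start ∧ ¬error)]) = {n0, n1, n3, n4, n6}, so the formula does not hold at n5.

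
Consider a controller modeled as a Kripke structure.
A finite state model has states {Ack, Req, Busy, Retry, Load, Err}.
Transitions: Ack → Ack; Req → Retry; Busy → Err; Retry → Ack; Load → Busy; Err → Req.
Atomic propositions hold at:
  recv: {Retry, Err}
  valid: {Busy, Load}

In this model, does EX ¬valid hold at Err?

Yes

Sat(¬valid) = {Ack, Req, Retry, Err}
Sat(EX ¬valid) = {s : some successor in {Ack, Req, Retry, Err}} = {Ack, Req, Busy, Retry, Err}
Err ∈ Sat(EX ¬valid) = {Ack, Req, Busy, Retry, Err}, so the formula holds at Err.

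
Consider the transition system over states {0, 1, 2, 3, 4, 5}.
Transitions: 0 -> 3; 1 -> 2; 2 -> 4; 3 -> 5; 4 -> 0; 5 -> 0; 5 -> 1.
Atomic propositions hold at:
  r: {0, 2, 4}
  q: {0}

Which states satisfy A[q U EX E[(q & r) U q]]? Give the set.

{4, 5}

Sat(q & r) = {0}
E[(q & r) U q]: least fixpoint, start Z0 = Sat(q) = {0}, add states in Sat(q & r) with some successor in Z. Already a fixed point.
Sat(E[(q & r) U q]) = {0}
Sat(EX E[(q & r) U q]) = {s : some successor in {0}} = {4, 5}
A[q U EX E[(q & r) U q]]: least fixpoint, start Z0 = Sat(EX E[(q & r) U q]) = {4, 5}, add states in Sat(q) with every successor in Z. Already a fixed point.
Sat(A[q U EX E[(q & r) U q]]) = {4, 5}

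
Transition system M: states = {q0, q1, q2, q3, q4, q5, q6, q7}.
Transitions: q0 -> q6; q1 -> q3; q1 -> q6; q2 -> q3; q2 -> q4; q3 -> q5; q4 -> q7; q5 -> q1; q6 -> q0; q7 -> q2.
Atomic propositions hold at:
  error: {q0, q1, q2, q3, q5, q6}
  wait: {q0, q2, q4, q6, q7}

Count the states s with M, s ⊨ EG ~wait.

3

Sat(~wait) = {q1, q3, q5}
EG ~wait: greatest fixpoint, start Z0 = {q1, q3, q5}, keep only states in Sat with some successor in Z. Already a fixed point.
Sat(EG ~wait) = {q1, q3, q5}
|Sat(EG ~wait)| = |{q1, q3, q5}| = 3.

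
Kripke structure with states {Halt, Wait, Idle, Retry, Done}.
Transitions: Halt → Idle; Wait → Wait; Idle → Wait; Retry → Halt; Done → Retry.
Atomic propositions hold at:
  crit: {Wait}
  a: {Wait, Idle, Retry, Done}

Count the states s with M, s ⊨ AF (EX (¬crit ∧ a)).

3

Sat(¬crit) = {Halt, Idle, Retry, Done}
Sat(¬crit ∧ a) = {Idle, Retry, Done}
Sat(EX (¬crit ∧ a)) = {s : some successor in {Idle, Retry, Done}} = {Halt, Done}
AF (EX (¬crit ∧ a)): least fixpoint, start Z0 = {Halt, Done}, add states with every successor in Z. Z1 = {Halt, Retry, Done}; fixed.
Sat(AF (EX (¬crit ∧ a))) = {Halt, Retry, Done}
|Sat(AF (EX (¬crit ∧ a)))| = |{Halt, Retry, Done}| = 3.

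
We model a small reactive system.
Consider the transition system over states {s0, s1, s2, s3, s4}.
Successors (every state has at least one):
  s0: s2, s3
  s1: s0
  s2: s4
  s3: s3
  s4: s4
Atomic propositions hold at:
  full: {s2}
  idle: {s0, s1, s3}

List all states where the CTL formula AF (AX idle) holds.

Sat(AX idle) = {s : every successor in {s0, s1, s3}} = {s1, s3}
AF (AX idle): least fixpoint, start Z0 = {s1, s3}, add states with every successor in Z. Already a fixed point.
Sat(AF (AX idle)) = {s1, s3}

{s1, s3}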